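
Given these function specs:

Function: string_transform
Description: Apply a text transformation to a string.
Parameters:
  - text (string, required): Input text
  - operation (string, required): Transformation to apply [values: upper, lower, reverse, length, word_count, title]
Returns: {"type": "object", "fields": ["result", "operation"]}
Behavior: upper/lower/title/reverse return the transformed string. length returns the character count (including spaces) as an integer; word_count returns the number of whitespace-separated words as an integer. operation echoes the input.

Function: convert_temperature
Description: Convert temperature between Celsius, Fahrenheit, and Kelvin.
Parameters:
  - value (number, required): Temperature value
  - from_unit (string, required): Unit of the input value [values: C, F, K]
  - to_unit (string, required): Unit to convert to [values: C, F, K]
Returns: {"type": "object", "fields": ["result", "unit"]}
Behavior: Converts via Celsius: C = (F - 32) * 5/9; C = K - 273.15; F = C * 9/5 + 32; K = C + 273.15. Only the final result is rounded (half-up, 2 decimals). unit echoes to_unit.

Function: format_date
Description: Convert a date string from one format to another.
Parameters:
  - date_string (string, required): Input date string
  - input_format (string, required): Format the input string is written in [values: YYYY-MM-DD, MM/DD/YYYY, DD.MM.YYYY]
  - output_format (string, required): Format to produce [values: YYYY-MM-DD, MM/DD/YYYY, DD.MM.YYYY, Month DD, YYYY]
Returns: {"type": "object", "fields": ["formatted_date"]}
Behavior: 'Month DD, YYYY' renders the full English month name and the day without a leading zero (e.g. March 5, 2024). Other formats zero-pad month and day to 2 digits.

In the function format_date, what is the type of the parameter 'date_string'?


The format_date spec declares:
  - date_string (string, required): Input date string
Type:
string


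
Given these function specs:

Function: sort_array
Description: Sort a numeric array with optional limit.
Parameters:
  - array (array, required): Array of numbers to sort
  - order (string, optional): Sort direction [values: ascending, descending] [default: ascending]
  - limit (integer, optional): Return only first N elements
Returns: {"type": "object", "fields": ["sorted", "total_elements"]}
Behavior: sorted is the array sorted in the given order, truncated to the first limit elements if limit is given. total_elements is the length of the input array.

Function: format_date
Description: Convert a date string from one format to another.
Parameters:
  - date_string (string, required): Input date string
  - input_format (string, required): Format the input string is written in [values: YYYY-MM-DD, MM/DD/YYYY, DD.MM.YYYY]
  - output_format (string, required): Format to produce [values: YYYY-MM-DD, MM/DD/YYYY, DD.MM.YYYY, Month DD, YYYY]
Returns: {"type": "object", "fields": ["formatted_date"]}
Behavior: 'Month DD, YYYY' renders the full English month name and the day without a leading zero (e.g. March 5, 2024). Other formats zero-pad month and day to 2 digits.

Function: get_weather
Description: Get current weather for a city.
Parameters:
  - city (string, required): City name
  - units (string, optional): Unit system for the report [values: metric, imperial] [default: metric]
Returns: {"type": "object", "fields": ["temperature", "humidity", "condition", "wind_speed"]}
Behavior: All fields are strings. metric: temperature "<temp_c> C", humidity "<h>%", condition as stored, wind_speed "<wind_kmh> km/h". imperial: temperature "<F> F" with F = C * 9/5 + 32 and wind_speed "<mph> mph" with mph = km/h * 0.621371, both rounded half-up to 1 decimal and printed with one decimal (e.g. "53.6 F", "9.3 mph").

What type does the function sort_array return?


The sort_array spec declares Returns: {"type": "object", "fields": ["sorted", "total_elements"]}
Type:
object


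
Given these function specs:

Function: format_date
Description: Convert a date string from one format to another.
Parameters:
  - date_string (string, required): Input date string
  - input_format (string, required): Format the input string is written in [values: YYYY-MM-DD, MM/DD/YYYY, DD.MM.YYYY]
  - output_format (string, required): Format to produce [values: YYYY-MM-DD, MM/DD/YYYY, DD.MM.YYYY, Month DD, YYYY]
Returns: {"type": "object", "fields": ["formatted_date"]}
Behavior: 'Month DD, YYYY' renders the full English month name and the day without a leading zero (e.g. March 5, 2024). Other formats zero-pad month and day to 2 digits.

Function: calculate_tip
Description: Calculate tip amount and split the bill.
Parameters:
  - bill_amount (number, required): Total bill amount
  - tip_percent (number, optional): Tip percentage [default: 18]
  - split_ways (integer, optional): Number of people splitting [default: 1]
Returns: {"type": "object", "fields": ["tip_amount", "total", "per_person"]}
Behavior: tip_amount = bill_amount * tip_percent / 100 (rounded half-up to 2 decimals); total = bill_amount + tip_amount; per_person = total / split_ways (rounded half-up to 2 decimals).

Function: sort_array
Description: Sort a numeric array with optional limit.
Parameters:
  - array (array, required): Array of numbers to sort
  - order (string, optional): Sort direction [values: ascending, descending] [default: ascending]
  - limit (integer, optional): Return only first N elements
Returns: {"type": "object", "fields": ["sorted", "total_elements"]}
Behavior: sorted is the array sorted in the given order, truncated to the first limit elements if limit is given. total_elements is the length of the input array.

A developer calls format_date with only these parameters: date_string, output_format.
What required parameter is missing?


Required parameters: date_string, input_format, output_format
Provided: date_string, output_format
Missing: input_format
input_format


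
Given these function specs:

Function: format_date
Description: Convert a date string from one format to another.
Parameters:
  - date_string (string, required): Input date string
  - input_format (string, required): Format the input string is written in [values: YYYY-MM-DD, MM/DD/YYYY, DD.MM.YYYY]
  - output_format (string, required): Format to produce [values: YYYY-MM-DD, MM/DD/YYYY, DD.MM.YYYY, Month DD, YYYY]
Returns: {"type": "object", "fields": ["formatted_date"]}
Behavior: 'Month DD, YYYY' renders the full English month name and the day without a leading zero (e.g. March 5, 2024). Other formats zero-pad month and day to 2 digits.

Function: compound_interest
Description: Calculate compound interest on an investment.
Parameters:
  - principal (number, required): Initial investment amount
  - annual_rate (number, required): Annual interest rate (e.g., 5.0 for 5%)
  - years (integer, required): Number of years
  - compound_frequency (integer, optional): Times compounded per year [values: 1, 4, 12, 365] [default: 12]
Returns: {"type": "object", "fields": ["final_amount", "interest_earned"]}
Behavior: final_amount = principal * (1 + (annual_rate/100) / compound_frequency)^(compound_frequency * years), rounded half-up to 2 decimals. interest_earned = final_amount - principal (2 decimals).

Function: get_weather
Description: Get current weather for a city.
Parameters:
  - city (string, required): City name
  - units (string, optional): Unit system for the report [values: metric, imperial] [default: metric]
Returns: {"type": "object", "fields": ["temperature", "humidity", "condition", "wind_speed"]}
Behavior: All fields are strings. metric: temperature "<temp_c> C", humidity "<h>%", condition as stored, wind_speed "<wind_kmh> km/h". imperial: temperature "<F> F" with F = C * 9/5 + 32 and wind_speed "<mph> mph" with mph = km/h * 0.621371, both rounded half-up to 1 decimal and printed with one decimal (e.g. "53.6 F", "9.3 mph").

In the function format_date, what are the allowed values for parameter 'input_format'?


The format_date spec declares:
  - input_format (string, required): Format the input string is written in [values: YYYY-MM-DD, MM/DD/YYYY, DD.MM.YYYY]
Allowed values:
YYYY-MM-DD, MM/DD/YYYY, DD.MM.YYYY


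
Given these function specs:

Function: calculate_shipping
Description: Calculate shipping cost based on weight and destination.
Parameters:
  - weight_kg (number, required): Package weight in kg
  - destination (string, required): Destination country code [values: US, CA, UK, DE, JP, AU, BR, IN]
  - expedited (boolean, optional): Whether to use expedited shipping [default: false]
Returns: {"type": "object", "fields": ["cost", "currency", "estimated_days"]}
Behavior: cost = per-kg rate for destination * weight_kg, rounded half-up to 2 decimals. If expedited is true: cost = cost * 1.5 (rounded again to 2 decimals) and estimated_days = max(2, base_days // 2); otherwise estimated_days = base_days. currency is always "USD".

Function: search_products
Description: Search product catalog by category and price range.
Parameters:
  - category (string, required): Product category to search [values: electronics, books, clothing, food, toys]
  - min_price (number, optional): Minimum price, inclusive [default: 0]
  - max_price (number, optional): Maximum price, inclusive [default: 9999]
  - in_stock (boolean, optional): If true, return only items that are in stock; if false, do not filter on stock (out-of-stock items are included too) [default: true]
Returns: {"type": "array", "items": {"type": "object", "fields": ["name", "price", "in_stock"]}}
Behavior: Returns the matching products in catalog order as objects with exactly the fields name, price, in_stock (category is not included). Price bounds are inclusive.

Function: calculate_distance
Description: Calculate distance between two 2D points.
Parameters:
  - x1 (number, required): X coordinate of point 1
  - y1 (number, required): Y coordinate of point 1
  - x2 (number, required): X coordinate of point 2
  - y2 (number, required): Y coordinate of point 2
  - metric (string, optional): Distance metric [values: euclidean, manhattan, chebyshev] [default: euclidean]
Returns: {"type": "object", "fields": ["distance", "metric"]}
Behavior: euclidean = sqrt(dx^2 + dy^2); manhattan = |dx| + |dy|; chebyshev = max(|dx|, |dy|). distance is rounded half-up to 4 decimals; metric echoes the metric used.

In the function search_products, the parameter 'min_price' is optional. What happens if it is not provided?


The search_products spec declares:
  - min_price (number, optional): Minimum price, inclusive [default: 0]
It defaults to 0


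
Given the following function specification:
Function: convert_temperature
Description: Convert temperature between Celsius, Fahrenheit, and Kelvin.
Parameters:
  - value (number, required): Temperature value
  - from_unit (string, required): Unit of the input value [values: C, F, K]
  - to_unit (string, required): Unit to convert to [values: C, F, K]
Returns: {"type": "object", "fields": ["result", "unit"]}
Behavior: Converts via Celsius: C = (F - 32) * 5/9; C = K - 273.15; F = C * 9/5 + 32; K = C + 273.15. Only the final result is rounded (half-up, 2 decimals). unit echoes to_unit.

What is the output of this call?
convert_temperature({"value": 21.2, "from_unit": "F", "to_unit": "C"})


To C: (21.2 - 32) * 5/9 = -6
Target is C: -6
Round to 2 decimals: -6.0
Output:
{"result": -6.0, "unit": "C"}


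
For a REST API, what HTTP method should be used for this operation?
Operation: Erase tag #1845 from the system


GET = read, POST = create, PUT = update/replace, DELETE = remove
This operation is a removal.
DELETE


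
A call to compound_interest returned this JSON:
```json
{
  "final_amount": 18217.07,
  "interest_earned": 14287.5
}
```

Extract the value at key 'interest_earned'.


14287.5


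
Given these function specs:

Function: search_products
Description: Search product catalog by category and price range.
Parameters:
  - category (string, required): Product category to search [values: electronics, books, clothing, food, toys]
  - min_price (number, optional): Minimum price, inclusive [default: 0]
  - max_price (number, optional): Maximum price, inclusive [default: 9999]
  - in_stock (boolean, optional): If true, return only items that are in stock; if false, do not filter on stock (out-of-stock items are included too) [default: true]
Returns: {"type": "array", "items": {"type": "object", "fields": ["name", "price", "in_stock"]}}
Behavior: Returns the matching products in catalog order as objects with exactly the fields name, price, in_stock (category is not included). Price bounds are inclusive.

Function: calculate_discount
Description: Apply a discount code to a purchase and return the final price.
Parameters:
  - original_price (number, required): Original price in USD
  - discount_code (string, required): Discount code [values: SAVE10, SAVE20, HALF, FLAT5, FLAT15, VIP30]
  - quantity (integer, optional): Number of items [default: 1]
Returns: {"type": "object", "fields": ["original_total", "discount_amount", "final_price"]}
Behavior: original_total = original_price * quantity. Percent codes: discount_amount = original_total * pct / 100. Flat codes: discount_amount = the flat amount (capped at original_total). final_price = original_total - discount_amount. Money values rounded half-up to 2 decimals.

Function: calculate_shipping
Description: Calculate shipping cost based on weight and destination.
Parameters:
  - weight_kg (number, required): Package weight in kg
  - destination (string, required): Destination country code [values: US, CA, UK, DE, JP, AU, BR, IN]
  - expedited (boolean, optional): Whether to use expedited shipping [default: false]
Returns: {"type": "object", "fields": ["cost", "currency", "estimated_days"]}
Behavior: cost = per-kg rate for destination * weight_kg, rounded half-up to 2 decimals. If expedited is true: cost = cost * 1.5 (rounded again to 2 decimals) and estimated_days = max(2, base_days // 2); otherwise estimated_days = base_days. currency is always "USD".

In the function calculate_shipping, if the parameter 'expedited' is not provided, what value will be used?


The calculate_shipping spec declares:
  - expedited (boolean, optional): Whether to use expedited shipping [default: false]
Default:
false


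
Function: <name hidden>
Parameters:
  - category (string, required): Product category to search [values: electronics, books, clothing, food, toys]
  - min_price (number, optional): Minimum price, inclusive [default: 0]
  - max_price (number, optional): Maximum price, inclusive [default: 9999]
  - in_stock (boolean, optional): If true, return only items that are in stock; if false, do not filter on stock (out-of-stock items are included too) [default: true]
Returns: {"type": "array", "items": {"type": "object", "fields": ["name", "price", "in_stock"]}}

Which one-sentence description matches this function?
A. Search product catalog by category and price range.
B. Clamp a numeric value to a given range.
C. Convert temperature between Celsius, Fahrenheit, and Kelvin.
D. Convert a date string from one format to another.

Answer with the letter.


Parameters category, min_price, max_price, in_stock and return "array" fit: Search product catalog by category and price range.
A


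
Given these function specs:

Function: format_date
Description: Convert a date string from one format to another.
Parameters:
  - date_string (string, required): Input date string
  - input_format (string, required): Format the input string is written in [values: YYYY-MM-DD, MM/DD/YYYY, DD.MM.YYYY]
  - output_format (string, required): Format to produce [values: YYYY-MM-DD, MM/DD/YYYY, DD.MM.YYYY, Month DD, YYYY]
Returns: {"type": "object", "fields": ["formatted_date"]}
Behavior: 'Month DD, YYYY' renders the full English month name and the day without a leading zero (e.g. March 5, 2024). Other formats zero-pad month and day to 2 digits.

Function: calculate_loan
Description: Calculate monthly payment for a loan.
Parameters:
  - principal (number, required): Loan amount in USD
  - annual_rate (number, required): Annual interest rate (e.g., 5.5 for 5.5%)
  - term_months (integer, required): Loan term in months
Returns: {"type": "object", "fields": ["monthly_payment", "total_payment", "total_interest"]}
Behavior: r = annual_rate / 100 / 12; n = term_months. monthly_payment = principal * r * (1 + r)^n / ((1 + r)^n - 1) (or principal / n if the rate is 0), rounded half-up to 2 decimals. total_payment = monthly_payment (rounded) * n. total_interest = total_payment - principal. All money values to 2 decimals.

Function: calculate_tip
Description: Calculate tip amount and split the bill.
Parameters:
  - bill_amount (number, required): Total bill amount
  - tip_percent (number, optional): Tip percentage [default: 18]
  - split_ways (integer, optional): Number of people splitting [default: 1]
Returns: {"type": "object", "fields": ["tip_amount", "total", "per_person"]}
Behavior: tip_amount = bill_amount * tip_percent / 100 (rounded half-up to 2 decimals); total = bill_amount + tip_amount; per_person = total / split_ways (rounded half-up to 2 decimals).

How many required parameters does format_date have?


Parameters of format_date: date_string (required), input_format (required), output_format (required)
Required count:
3


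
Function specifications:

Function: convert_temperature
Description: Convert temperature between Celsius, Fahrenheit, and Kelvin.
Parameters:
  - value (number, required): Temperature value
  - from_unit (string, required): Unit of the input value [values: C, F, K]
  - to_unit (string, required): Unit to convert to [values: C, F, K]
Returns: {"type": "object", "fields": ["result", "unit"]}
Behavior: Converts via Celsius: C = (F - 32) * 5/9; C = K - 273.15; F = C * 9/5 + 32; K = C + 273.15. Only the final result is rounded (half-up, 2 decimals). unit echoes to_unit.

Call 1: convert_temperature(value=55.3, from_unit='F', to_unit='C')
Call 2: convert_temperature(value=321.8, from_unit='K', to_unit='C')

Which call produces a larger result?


Call 1:
  To C: (55.3 - 32) * 5/9 = 12.944444
  Target is C: 12.944444
  Round to 2 decimals: 12.94
  -> 12.94 C
Call 2:
  To C: 321.8 - 273.15 = 48.65
  Target is C: 48.65
  Round to 2 decimals: 48.65
  -> 48.65 C
Call 2 (48.65 C)


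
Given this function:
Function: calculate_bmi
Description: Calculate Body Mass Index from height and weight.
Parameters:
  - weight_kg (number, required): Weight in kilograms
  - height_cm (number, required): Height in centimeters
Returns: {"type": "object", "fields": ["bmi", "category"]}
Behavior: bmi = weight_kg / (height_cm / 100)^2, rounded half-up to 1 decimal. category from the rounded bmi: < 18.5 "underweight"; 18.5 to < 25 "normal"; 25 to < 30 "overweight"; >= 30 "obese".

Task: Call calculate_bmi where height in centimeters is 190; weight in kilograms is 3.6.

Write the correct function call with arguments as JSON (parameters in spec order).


Mapping each described value to its parameter name:
  'Height in centimeters' -> height_cm = 190
  'Weight in kilograms' -> weight_kg = 3.6
calculate_bmi({"weight_kg": 3.6, "height_cm": 190})


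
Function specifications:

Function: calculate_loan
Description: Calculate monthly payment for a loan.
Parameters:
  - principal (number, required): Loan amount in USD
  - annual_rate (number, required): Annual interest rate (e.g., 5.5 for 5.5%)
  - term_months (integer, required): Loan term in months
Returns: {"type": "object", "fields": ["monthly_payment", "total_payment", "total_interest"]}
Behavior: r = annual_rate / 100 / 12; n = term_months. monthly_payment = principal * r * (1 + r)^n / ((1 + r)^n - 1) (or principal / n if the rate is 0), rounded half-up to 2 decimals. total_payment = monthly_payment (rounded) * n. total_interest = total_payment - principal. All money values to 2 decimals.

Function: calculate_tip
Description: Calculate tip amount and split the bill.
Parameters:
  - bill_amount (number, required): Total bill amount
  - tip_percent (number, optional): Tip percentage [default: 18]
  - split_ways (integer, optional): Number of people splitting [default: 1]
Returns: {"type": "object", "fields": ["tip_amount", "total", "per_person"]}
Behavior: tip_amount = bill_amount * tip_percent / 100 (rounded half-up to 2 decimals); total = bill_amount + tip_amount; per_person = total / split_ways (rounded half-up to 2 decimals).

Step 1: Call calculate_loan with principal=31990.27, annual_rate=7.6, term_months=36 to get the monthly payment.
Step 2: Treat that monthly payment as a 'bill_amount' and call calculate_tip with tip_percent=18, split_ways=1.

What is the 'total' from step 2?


Step 1: calculate_loan(principal=31990.27, annual_rate=7.6, term_months=36)
  r = 7.6 / 100 / 12 = 0.006333333333 (keep full precision)
  (1 + r)^36 = 1.25518257
  monthly_payment = 31990.27 * 0.006333333333 * 1.25518257 / (1.25518257 - 1) = 996.566188 -> 996.57
  total_payment = 996.57 * 36 = 35876.52
  total_interest = 35876.52 - 31990.27 = 3886.25
  -> monthly_payment = 996.57
Step 2: calculate_tip(bill_amount=996.57, tip_percent=18, split_ways=1)
  tip_amount = 996.57 * 18/100 = 179.3826 -> 179.38
  total = 996.57 + 179.38 = 1175.95
  per_person = 1175.95 / 1 = 1175.95 -> 1175.95
  -> total = 1175.95
$1175.95


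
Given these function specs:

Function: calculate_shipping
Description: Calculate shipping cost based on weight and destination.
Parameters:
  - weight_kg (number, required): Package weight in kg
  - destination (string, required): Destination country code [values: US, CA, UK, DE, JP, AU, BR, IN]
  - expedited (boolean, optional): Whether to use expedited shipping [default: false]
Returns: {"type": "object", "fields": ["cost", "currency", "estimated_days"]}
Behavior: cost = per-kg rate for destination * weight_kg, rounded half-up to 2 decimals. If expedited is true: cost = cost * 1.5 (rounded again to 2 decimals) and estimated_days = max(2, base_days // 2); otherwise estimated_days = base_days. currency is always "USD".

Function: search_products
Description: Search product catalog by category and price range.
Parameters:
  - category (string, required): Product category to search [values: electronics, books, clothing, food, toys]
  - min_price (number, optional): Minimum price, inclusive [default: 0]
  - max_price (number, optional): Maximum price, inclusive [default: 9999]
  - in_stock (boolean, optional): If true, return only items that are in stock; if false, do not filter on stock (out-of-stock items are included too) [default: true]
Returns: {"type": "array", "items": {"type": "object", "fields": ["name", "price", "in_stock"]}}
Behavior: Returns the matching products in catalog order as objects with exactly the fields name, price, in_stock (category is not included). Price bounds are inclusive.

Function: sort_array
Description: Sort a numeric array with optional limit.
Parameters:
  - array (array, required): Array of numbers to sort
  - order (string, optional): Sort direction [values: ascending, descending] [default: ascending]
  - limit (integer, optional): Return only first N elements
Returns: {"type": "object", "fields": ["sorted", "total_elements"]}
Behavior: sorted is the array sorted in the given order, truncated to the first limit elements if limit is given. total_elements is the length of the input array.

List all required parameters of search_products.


Parameters of search_products and their required/optional flag:
  category: required
  min_price: optional
  max_price: optional
  in_stock: optional
category


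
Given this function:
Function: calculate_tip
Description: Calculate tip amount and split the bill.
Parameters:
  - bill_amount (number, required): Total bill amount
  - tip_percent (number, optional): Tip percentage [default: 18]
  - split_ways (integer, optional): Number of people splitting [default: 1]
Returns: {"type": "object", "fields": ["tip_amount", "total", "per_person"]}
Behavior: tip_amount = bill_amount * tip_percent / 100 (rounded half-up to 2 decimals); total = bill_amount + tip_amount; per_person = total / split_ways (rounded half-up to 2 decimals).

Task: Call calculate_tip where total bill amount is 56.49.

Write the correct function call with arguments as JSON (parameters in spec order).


Mapping each described value to its parameter name:
  'Total bill amount' -> bill_amount = 56.49
calculate_tip({"bill_amount": 56.49})


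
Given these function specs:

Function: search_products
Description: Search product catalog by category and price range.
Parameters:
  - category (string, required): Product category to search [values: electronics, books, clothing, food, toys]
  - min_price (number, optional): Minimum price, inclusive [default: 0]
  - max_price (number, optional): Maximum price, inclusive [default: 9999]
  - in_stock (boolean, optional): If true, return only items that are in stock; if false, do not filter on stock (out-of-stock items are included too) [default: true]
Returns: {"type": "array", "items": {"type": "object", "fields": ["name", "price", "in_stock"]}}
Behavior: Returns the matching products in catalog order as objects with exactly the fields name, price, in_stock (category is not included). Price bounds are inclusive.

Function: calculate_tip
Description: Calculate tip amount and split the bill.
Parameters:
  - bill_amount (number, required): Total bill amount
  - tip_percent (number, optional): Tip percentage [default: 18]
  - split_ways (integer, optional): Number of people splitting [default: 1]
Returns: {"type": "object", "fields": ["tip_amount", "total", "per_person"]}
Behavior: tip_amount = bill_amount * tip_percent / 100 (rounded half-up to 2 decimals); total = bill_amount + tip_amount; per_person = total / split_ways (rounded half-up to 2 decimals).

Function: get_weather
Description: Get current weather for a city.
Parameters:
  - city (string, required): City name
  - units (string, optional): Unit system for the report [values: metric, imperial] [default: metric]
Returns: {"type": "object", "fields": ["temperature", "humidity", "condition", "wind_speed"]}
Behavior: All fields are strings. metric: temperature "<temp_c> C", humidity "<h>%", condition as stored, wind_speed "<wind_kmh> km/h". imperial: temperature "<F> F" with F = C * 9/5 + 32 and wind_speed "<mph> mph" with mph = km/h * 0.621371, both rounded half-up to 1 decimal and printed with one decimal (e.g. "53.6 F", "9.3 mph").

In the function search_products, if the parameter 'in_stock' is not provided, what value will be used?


The search_products spec declares:
  - in_stock (boolean, optional): If true, return only items that are in stock; if false, do not filter on stock (out-of-stock items are included too) [default: true]
Default:
true


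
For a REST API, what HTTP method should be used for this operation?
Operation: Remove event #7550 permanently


GET = read, POST = create, PUT = update/replace, DELETE = remove
This operation is a removal.
DELETE


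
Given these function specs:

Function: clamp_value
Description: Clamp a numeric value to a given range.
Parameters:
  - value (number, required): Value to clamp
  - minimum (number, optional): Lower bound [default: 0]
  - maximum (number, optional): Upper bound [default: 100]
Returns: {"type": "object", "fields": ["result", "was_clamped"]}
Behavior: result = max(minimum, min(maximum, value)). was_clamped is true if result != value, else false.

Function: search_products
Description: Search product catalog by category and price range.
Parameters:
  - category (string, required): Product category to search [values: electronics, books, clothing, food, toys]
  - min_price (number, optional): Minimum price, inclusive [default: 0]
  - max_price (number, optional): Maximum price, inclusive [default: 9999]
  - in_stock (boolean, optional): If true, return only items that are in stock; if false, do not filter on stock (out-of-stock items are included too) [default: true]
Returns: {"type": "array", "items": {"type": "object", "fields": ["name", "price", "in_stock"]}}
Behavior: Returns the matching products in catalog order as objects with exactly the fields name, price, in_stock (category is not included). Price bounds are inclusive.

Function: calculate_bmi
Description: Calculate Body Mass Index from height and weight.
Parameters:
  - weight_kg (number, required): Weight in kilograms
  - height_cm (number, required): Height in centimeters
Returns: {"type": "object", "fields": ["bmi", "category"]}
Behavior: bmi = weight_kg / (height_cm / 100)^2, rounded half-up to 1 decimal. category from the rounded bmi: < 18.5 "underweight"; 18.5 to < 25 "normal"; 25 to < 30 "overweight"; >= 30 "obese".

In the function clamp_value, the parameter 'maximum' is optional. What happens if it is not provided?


The clamp_value spec declares:
  - maximum (number, optional): Upper bound [default: 100]
It defaults to 100


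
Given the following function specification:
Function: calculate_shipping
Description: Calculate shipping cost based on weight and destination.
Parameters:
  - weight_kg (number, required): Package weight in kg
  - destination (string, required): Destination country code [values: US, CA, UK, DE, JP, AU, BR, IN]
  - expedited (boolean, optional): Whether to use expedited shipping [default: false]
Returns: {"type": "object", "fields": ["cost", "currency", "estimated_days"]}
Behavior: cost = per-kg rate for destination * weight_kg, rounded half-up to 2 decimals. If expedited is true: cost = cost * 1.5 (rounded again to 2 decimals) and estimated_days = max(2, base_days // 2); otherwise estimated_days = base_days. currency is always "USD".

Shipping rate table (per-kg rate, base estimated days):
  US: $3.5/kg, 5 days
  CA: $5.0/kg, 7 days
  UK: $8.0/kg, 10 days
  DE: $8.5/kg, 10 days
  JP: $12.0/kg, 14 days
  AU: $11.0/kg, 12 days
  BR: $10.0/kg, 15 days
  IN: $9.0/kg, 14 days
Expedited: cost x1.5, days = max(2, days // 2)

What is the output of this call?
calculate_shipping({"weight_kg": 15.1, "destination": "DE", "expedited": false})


Rate for DE: $8.5/kg, base 10 days
cost = 8.5 * 15.1 = 128.35 -> 128.35
expedited not set/false: estimated_days = 10
Output:
{"cost": 128.35, "currency": "USD", "estimated_days": 10}


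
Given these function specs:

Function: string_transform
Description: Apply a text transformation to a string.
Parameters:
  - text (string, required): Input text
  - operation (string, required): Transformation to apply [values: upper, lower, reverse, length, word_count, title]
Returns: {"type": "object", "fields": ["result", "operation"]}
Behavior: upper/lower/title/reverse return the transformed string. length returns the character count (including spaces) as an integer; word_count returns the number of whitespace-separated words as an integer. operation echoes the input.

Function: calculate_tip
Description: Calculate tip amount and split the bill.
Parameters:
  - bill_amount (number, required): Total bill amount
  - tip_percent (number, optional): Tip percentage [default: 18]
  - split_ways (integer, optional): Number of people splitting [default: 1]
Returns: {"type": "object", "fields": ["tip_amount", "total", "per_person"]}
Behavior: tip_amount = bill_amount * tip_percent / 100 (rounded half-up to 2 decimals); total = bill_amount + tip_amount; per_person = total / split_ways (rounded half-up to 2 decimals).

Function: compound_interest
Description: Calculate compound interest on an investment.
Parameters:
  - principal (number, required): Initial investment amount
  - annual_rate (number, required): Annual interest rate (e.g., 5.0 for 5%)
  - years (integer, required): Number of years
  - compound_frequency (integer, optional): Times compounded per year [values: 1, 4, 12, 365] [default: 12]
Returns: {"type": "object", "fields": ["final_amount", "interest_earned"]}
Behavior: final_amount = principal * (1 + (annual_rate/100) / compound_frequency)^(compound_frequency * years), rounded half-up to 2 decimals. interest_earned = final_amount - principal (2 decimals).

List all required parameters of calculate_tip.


Parameters of calculate_tip and their required/optional flag:
  bill_amount: required
  tip_percent: optional
  split_ways: optional
bill_amount


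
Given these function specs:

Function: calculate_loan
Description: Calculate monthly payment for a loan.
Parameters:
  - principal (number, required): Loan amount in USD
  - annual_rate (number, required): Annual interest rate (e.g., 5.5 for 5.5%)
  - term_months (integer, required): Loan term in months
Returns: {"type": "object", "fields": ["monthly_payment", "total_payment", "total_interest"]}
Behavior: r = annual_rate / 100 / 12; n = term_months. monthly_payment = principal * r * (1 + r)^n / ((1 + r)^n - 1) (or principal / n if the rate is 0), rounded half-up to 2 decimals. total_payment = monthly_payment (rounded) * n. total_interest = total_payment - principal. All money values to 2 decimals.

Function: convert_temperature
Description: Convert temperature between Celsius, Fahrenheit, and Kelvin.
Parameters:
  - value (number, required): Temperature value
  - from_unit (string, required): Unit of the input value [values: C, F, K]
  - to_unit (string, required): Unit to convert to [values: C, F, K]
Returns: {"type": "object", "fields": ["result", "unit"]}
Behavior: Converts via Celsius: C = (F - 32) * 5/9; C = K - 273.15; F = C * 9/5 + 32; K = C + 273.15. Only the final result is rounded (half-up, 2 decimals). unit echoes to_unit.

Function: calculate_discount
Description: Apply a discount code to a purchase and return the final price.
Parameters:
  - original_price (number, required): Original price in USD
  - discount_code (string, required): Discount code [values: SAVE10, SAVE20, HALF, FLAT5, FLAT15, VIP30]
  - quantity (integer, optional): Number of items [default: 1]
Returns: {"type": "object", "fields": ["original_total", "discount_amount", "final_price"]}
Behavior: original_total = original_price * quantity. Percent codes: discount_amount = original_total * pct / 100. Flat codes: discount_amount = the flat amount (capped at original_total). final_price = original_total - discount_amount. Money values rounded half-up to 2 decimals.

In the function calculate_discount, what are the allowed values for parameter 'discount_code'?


The calculate_discount spec declares:
  - discount_code (string, required): Discount code [values: SAVE10, SAVE20, HALF, FLAT5, FLAT15, VIP30]
Allowed values:
SAVE10, SAVE20, HALF, FLAT5, FLAT15, VIP30


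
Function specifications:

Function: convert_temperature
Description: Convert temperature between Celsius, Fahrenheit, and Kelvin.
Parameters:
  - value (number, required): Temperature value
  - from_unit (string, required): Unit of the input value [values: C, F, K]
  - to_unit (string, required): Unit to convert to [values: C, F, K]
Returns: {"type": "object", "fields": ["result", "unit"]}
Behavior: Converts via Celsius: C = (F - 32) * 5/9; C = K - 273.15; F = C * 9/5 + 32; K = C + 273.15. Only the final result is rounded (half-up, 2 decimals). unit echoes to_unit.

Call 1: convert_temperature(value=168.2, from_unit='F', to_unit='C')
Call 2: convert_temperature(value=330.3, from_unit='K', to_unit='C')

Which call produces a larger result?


Call 1:
  To C: (168.2 - 32) * 5/9 = 75.666667
  Target is C: 75.666667
  Round to 2 decimals: 75.67
  -> 75.67 C
Call 2:
  To C: 330.3 - 273.15 = 57.15
  Target is C: 57.15
  Round to 2 decimals: 57.15
  -> 57.15 C
Call 1 (75.67 C)


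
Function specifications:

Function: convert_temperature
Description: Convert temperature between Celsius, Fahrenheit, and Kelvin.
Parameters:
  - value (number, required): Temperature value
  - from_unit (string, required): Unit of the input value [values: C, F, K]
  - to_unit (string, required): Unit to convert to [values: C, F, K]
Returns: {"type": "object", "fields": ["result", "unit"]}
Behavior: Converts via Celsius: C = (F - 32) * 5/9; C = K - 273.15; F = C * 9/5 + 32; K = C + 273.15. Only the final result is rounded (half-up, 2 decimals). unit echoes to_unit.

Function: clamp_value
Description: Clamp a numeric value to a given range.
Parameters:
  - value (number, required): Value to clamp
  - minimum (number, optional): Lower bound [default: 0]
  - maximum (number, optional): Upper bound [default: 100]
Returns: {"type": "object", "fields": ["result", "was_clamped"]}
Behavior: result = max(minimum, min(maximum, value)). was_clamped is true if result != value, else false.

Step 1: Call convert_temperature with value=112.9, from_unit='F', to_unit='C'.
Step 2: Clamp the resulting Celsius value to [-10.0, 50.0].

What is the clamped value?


Step 1: convert_temperature(value=112.9, from_unit=F, to_unit=C)
  To C: (112.9 - 32) * 5/9 = 44.944444
  Target is C: 44.944444
  Round to 2 decimals: 44.94
  -> result = 44.94 C
Step 2: clamp_value(value=44.94, minimum=-10.0, maximum=50.0)
  result = max(-10.0, min(50.0, 44.94)) = max(-10.0, 44.94) = 44.94
  was_clamped = (44.94 != 44.94) = false
  -> result = 44.94
44.94


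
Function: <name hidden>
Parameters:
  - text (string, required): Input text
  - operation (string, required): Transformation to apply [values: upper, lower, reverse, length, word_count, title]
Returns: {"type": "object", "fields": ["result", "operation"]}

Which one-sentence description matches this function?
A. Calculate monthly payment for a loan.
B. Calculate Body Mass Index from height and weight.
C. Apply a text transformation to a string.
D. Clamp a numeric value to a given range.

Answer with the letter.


Parameters text, operation and return ["result", "operation"] fit: Apply a text transformation to a string.
C


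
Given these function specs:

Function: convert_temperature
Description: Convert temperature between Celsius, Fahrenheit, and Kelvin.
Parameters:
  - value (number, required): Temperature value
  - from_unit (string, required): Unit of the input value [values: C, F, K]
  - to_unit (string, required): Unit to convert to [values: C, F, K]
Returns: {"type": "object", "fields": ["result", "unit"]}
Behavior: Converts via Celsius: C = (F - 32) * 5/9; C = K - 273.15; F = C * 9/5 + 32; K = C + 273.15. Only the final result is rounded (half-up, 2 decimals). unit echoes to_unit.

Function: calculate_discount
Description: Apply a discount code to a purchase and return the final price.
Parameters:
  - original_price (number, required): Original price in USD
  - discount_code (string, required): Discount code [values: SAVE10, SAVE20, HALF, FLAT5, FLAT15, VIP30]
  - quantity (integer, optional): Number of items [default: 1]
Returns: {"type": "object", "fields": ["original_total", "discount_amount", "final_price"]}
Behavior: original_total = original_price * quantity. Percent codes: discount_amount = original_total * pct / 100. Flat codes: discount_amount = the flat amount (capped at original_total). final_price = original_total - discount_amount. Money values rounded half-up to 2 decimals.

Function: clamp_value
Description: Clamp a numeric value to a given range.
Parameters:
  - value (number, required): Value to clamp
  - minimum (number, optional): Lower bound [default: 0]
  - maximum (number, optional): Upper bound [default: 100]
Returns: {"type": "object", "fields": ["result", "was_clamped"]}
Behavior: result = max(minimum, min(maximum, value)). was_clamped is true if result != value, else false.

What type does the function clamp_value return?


The clamp_value spec declares Returns: {"type": "object", "fields": ["result", "was_clamped"]}
Type:
object


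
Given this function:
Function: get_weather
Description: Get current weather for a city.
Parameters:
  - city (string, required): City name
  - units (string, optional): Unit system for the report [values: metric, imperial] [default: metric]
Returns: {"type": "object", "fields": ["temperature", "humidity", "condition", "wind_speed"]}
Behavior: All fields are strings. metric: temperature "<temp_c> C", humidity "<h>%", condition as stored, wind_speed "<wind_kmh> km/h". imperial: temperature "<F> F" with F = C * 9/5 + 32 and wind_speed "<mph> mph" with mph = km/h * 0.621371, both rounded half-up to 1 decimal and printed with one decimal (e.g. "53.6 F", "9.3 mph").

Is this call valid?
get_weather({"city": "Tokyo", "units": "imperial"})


Checking all required parameters present and types match... All valid.
Valid


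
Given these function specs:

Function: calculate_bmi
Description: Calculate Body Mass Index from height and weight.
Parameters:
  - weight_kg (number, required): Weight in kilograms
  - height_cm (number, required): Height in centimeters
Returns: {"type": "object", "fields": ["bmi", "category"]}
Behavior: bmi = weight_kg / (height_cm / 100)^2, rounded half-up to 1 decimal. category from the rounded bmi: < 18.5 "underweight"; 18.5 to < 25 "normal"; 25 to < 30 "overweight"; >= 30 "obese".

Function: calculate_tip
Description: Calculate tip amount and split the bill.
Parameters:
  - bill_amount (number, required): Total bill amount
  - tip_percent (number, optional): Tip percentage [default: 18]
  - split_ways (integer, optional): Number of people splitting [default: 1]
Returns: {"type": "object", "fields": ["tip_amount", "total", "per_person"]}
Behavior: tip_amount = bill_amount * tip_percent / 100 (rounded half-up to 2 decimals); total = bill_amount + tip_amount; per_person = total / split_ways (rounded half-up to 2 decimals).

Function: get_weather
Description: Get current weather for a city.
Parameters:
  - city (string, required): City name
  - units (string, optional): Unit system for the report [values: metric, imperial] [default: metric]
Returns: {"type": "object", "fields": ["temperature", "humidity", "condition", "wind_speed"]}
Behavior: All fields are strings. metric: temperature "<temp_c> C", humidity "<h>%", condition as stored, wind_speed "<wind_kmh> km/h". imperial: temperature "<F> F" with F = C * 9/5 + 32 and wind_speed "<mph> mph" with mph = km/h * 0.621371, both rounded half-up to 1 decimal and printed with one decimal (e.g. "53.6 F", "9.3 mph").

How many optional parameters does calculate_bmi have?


Parameters of calculate_bmi: weight_kg (required), height_cm (required)
Optional count:
0
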